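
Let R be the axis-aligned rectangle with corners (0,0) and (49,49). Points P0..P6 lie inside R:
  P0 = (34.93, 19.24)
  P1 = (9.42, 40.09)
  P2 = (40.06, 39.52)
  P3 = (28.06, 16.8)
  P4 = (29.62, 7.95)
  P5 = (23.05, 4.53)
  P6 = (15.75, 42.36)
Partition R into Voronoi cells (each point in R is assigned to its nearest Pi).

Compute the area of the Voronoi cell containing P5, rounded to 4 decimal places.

Area of P5's cell: 402.7571

1. box [0,49]×[0,49]: [(0, 0) (49, 0) (49, 49) (0, 49)]
2. ⊥bis P5·P0 via (28.99,11.885): [(0, 35.2977) (0, 0) (43.7062, 0)]  |A|=771.3646
3. ⊥bis P5·P1 via (16.235,22.31): [(16.131, 22.2701) (0, 16.0872) (0, 0) (43.7062, 0)]  |A|=616.4223
4. ⊥bis P5·P2 via (31.555,22.025): [(16.131, 22.2701) (0, 16.0872) (0, 0) (43.7062, 0)]  |A|=616.4223
5. ⊥bis P5·P3 via (25.555,10.665): [(35.5579, 6.5807) (6.3317, 18.5141) (0, 16.0872) (0, 0) (43.7062, 0)]  |A|=503.0661
6. ⊥bis P5·P4 via (26.335,6.24): [(23.6204, 11.4549) (6.3317, 18.5141) (0, 16.0872) (0, 0) (29.5832, 0)]  |A|=402.7571
7. ⊥bis P5·P6 via (19.4,23.445): [(23.6204, 11.4549) (6.3317, 18.5141) (0, 16.0872) (0, 0) (29.5832, 0)]  |A|=402.7571
8. canonical 5-gon: [(23.6204, 11.4549) (6.3317, 18.5141) (0, 16.0872) (0, 0) (29.5832, 0)]
9. shoelace: 402.7571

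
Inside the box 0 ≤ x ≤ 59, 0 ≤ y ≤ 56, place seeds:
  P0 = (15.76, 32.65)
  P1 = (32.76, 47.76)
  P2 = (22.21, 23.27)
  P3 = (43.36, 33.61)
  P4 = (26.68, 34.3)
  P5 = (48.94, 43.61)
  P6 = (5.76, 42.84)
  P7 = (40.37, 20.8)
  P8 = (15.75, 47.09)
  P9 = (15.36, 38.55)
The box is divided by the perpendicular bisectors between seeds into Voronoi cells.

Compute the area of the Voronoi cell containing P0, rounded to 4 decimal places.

Area of P0's cell: 248.1732

1. box [0,59]×[0,56]: [(0, 0) (59, 0) (59, 56) (0, 56)]
2. ⊥bis P0·P1 via (24.26,40.205): [(0, 0) (59, 0) (59, 1.1196) (10.221, 56) (0, 56)]  |A|=1965.496
3. ⊥bis P0·P2 via (18.985,27.96): [(0, 14.9053) (29.014, 34.8563) (10.221, 56) (0, 56)]  |A|=704.2172
4. ⊥bis P0·P3 via (29.56,33.13): [(0, 14.9053) (29.014, 34.8563) (10.221, 56) (0, 56)]  |A|=704.2172
5. ⊥bis P0·P4 via (21.22,33.475): [(0, 14.9053) (21.7645, 29.8713) (19.3722, 45.7042) (10.221, 56) (0, 56)]  |A|=640.8637
6. ⊥bis P0·P5 via (32.35,38.13): [(0, 14.9053) (21.7645, 29.8713) (19.3722, 45.7042) (10.221, 56) (0, 56)]  |A|=640.8637
7. ⊥bis P0·P6 via (10.76,37.745): [(0, 27.1856) (0, 14.9053) (21.7645, 29.8713) (19.3722, 45.7042) (19.1384, 45.9672)]  |A|=313.8601
8. ⊥bis P0·P7 via (28.065,26.725): [(0, 27.1856) (0, 14.9053) (21.7645, 29.8713) (19.3722, 45.7042) (19.1384, 45.9672)]  |A|=313.8601
9. ⊥bis P0·P8 via (15.755,39.87): [(12.9234, 39.868) (0, 27.1856) (0, 14.9053) (21.7645, 29.8713) (20.2533, 39.8731)]  |A|=290.9572
10. ⊥bis P0·P9 via (15.56,35.6): [(8.0558, 35.0912) (0, 27.1856) (0, 14.9053) (21.7645, 29.8713) (20.8448, 35.9583)]  |A|=248.1732
11. canonical 5-gon: [(8.0558, 35.0912) (0, 27.1856) (0, 14.9053) (21.7645, 29.8713) (20.8448, 35.9583)]
12. shoelace: 248.1732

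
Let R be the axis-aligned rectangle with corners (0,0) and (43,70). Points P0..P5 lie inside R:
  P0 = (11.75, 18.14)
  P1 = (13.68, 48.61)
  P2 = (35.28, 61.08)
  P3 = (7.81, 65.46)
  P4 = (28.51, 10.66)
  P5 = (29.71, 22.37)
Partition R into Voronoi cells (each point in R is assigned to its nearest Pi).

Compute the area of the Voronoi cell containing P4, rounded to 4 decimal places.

1. box [0,43]×[0,70]: [(0, 0) (43, 0) (43, 70) (0, 70)]
2. ⊥bis P4·P0 via (20.13,14.4): [(13.7033, 0) (43, 0) (43, 65.6435)]  |A|=961.5696
3. ⊥bis P4·P1 via (21.095,29.635): [(28.1619, 32.3966) (13.7033, 0) (43, 0) (43, 38.195)]  |A|=757.9276
4. ⊥bis P4·P2 via (31.895,35.87): [(35.732, 35.3548) (28.1619, 32.3966) (13.7033, 0) (43, 0) (43, 34.3789)]  |A|=744.06
5. ⊥bis P4·P3 via (18.16,38.06): [(35.732, 35.3548) (28.1619, 32.3966) (13.7033, 0) (43, 0) (43, 34.3789)]  |A|=744.06
6. ⊥bis P4·P5 via (29.11,16.515): [(21.4254, 17.3025) (13.7033, 0) (43, 0) (43, 15.0916)]  |A|=416.251
7. canonical 4-gon: [(21.4254, 17.3025) (13.7033, 0) (43, 0) (43, 15.0916)]
8. shoelace: 416.251

Area of P4's cell: 416.2510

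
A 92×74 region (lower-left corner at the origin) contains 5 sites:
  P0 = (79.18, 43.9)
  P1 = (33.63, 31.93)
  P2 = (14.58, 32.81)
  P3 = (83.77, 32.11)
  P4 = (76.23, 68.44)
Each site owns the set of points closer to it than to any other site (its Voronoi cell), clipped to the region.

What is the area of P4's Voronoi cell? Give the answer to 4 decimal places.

Area of P4's cell: 918.7938

1. box [0,92]×[0,74]: [(0, 0) (92, 0) (92, 74) (0, 74)]
2. ⊥bis P4·P0 via (77.705,56.17): [(0, 46.8289) (92, 57.8884) (92, 74) (0, 74)]  |A|=1991.0013
3. ⊥bis P4·P1 via (54.93,50.185): [(52.407, 53.1289) (92, 57.8884) (92, 74) (34.5195, 74)]  |A|=918.7938
4. ⊥bis P4·P2 via (45.405,50.625): [(52.407, 53.1289) (92, 57.8884) (92, 74) (34.5195, 74)]  |A|=918.7938
5. ⊥bis P4·P3 via (80,50.275): [(52.407, 53.1289) (92, 57.8884) (92, 74) (34.5195, 74)]  |A|=918.7938
6. canonical 4-gon: [(52.407, 53.1289) (92, 57.8884) (92, 74) (34.5195, 74)]
7. shoelace: 918.7938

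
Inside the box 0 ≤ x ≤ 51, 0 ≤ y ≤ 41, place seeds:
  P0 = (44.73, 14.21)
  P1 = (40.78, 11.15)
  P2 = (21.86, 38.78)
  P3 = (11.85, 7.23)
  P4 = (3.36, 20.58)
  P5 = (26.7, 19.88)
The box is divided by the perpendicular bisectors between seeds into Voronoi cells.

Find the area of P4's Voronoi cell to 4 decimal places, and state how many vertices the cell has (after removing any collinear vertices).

1. box [0,51]×[0,41]: [(0, 0) (51, 0) (51, 41) (0, 41)]
2. ⊥bis P4·P0 via (24.045,17.395): [(0, 0) (21.3666, 0) (27.6796, 41) (0, 41)]  |A|=1005.447
3. ⊥bis P4·P1 via (22.07,15.865): [(0, 0) (18.072, 0) (26.5416, 33.6091) (27.6796, 41) (0, 41)]  |A|=950.0822
4. ⊥bis P4·P2 via (12.61,29.68): [(0, 0) (18.072, 0) (22.9124, 19.2078) (1.4736, 41) (0, 41)]  |A|=659.3213
5. ⊥bis P4·P3 via (7.605,13.905): [(0, 9.0686) (20.2303, 21.9341) (1.4736, 41) (0, 41)]  |A|=337.0384
6. ⊥bis P4·P5 via (15.03,20.23): [(0, 9.0686) (14.981, 18.5958) (15.2334, 27.0133) (1.4736, 41) (0, 41)]  |A|=315.3668
7. canonical 5-gon: [(0, 9.0686) (14.981, 18.5958) (15.2334, 27.0133) (1.4736, 41) (0, 41)]
8. shoelace: 315.3668

Area of P4's cell: 315.3668 (5 vertices)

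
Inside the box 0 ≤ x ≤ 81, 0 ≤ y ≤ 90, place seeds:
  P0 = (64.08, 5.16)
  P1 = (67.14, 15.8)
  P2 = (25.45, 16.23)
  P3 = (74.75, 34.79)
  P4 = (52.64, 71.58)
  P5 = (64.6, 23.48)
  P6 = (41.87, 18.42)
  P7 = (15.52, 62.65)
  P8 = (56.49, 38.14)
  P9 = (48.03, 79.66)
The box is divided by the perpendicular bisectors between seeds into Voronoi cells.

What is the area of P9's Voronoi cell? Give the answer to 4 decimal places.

1. box [0,81]×[0,90]: [(0, 0) (81, 0) (81, 90) (0, 90)]
2. ⊥bis P9·P0 via (56.055,42.41): [(0, 30.3337) (81, 47.7841) (81, 90) (0, 90)]  |A|=4126.23
3. ⊥bis P9·P1 via (57.585,47.73): [(0, 30.4978) (81, 54.7369) (81, 90) (0, 90)]  |A|=3837.9953
4. ⊥bis P9·P2 via (36.74,47.945): [(0, 61.0238) (46.5882, 44.4392) (81, 54.7369) (81, 90) (0, 90)]  |A|=3126.9193
5. ⊥bis P9·P3 via (61.39,57.225): [(0, 61.0238) (42.4143, 45.925) (81, 68.9027) (81, 90) (0, 90)]  |A|=2806.5654
6. ⊥bis P9·P4 via (50.335,75.62): [(0, 61.0238) (15.242, 55.5979) (75.539, 90) (0, 90)]  |A|=1520.1779
7. ⊥bis P9·P5 via (56.315,51.57): [(0, 61.0238) (15.242, 55.5979) (75.539, 90) (0, 90)]  |A|=1520.1779
8. ⊥bis P9·P6 via (44.95,49.04): [(0, 61.0238) (15.242, 55.5979) (75.539, 90) (0, 90)]  |A|=1520.1779
9. ⊥bis P9·P7 via (31.775,71.155): [(34.2427, 66.4386) (75.539, 90) (21.9149, 90)]  |A|=631.729
10. ⊥bis P9·P8 via (52.26,58.9): [(34.2427, 66.4386) (75.539, 90) (21.9149, 90)]  |A|=631.729
11. canonical 3-gon: [(34.2427, 66.4386) (75.539, 90) (21.9149, 90)]
12. shoelace: 631.729

Area of P9's cell: 631.7290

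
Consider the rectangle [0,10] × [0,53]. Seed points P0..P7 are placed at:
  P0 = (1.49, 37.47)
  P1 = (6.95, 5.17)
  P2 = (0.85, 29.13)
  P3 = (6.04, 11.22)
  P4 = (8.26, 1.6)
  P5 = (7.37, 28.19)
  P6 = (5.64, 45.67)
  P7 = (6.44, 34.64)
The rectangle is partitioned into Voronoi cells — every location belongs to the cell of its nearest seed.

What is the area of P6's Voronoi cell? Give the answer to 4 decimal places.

1. box [0,10]×[0,53]: [(0, 0) (10, 0) (10, 53) (0, 53)]
2. ⊥bis P6·P0 via (3.565,41.57): [(0, 43.3742) (10, 38.3133) (10, 53) (0, 53)]  |A|=121.5625
3. ⊥bis P6·P1 via (6.295,25.42): [(0, 43.3742) (10, 38.3133) (10, 53) (0, 53)]  |A|=121.5625
4. ⊥bis P6·P2 via (3.245,37.4): [(0, 43.3742) (10, 38.3133) (10, 53) (0, 53)]  |A|=121.5625
5. ⊥bis P6·P3 via (5.84,28.445): [(0, 43.3742) (10, 38.3133) (10, 53) (0, 53)]  |A|=121.5625
6. ⊥bis P6·P4 via (6.95,23.635): [(0, 43.3742) (10, 38.3133) (10, 53) (0, 53)]  |A|=121.5625
7. ⊥bis P6·P5 via (6.505,36.93): [(0, 43.3742) (10, 38.3133) (10, 53) (0, 53)]  |A|=121.5625
8. ⊥bis P6·P7 via (6.04,40.155): [(0, 43.3742) (6.3207, 40.1754) (10, 40.4422) (10, 53) (0, 53)]  |A|=117.6459
9. canonical 5-gon: [(0, 43.3742) (6.3207, 40.1754) (10, 40.4422) (10, 53) (0, 53)]
10. shoelace: 117.6459

Area of P6's cell: 117.6459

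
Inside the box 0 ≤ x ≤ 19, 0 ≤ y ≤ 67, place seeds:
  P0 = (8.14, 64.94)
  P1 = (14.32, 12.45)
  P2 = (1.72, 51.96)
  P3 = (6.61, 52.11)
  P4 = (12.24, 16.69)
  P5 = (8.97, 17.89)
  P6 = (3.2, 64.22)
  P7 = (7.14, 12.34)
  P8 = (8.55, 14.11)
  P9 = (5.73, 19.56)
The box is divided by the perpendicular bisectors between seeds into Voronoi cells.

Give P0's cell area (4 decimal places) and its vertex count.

Area of P0's cell: 118.7436 (4 vertices)

1. box [0,19]×[0,67]: [(0, 0) (19, 0) (19, 67) (0, 67)]
2. ⊥bis P0·P1 via (11.23,38.695): [(0, 37.3728) (19, 39.6098) (19, 67) (0, 67)]  |A|=541.665
3. ⊥bis P0·P2 via (4.93,58.45): [(0, 60.8884) (19, 51.4909) (19, 67) (0, 67)]  |A|=205.3967
4. ⊥bis P0·P3 via (7.375,58.525): [(0, 60.8884) (3.9534, 58.933) (19, 57.1387) (19, 67) (0, 67)]  |A|=162.9065
5. ⊥bis P0·P4 via (10.19,40.815): [(0, 60.8884) (3.9534, 58.933) (19, 57.1387) (19, 67) (0, 67)]  |A|=162.9065
6. ⊥bis P0·P5 via (8.555,41.415): [(0, 60.8884) (3.9534, 58.933) (19, 57.1387) (19, 67) (0, 67)]  |A|=162.9065
7. ⊥bis P0·P6 via (5.67,64.58): [(6.538, 58.6248) (19, 57.1387) (19, 67) (5.3173, 67)]  |A|=118.7436
8. ⊥bis P0·P7 via (7.64,38.64): [(6.538, 58.6248) (19, 57.1387) (19, 67) (5.3173, 67)]  |A|=118.7436
9. ⊥bis P0·P8 via (8.345,39.525): [(6.538, 58.6248) (19, 57.1387) (19, 67) (5.3173, 67)]  |A|=118.7436
10. ⊥bis P0·P9 via (6.935,42.25): [(6.538, 58.6248) (19, 57.1387) (19, 67) (5.3173, 67)]  |A|=118.7436
11. canonical 4-gon: [(6.538, 58.6248) (19, 57.1387) (19, 67) (5.3173, 67)]
12. shoelace: 118.7436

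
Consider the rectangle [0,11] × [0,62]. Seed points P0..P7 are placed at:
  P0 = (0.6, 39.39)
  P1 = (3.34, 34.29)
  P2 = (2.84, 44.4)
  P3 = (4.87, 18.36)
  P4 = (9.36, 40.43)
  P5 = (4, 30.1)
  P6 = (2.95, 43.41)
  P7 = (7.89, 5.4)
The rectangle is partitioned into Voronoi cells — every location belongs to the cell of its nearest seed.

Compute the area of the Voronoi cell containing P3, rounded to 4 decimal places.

1. box [0,11]×[0,62]: [(0, 0) (11, 0) (11, 62) (0, 62)]
2. ⊥bis P3·P0 via (2.735,28.875): [(0, 28.3197) (0, 0) (11, 0) (11, 30.5532)]  |A|=323.8006
3. ⊥bis P3·P1 via (4.105,26.325): [(0, 25.9307) (0, 0) (11, 0) (11, 26.9872)]  |A|=291.0488
4. ⊥bis P3·P2 via (3.855,31.38): [(0, 25.9307) (0, 0) (11, 0) (11, 26.9872)]  |A|=291.0488
5. ⊥bis P3·P4 via (7.115,29.395): [(0, 25.9307) (0, 0) (11, 0) (11, 26.9872)]  |A|=291.0488
6. ⊥bis P3·P5 via (4.435,24.23): [(0, 23.9013) (0, 0) (11, 0) (11, 24.7165)]  |A|=267.3981
7. ⊥bis P3·P6 via (3.91,30.885): [(0, 23.9013) (0, 0) (11, 0) (11, 24.7165)]  |A|=267.3981
8. ⊥bis P3·P7 via (6.38,11.88): [(0, 23.9013) (0, 10.3933) (11, 12.9566) (11, 24.7165)]  |A|=138.9738
9. canonical 4-gon: [(0, 23.9013) (0, 10.3933) (11, 12.9566) (11, 24.7165)]
10. shoelace: 138.9738

Area of P3's cell: 138.9738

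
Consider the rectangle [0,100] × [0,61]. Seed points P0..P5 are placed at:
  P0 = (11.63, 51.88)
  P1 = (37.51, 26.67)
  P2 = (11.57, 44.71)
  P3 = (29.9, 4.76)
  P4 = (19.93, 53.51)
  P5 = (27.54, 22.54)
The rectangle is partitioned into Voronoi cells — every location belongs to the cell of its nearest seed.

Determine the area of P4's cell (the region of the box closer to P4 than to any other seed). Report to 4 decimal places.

1. box [0,100]×[0,61]: [(0, 0) (100, 0) (100, 61) (0, 61)]
2. ⊥bis P4·P0 via (15.78,52.695): [(26.1285, 0) (100, 0) (100, 61) (14.149, 61)]  |A|=4871.5346
3. ⊥bis P4·P1 via (28.72,40.09): [(19.4481, 34.017) (60.644, 61) (14.149, 61)]  |A|=627.2881
4. ⊥bis P4·P2 via (15.75,49.11): [(16.6524, 48.2527) (26.663, 38.7427) (60.644, 61) (14.149, 61)]  |A|=569.3276
5. ⊥bis P4·P3 via (24.915,29.135): [(16.6524, 48.2527) (26.663, 38.7427) (60.644, 61) (14.149, 61)]  |A|=569.3276
6. ⊥bis P4·P5 via (23.735,38.025): [(16.6524, 48.2527) (26.6615, 38.7441) (26.6674, 38.7455) (60.644, 61) (14.149, 61)]  |A|=569.3276
7. canonical 5-gon: [(16.6524, 48.2527) (26.6615, 38.7441) (26.6674, 38.7455) (60.644, 61) (14.149, 61)]
8. shoelace: 569.3276

Area of P4's cell: 569.3276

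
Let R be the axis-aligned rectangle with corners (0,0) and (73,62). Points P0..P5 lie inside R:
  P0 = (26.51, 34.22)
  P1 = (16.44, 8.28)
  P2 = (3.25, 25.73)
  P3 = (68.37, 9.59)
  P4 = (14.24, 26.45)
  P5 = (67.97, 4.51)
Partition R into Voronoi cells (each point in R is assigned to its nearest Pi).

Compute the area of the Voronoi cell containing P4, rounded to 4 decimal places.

1. box [0,73]×[0,62]: [(0, 0) (73, 0) (73, 62) (0, 62)]
2. ⊥bis P4·P0 via (20.375,30.335): [(0, 0) (39.5847, 0) (0.3231, 62) (0, 62)]  |A|=1237.141
3. ⊥bis P4·P1 via (15.34,17.365): [(0, 15.5077) (27.6448, 18.8549) (0.3231, 62) (0, 62)]  |A|=649.6061
4. ⊥bis P4·P2 via (8.745,26.09): [(9.364, 16.6414) (27.6448, 18.8549) (7.0928, 51.3097)]  |A|=319.3953
5. ⊥bis P4·P3 via (41.305,18.02): [(9.364, 16.6414) (27.6448, 18.8549) (7.0928, 51.3097)]  |A|=319.3953
6. ⊥bis P4·P5 via (41.105,15.48): [(9.364, 16.6414) (27.6448, 18.8549) (7.0928, 51.3097)]  |A|=319.3953
7. canonical 3-gon: [(9.364, 16.6414) (27.6448, 18.8549) (7.0928, 51.3097)]
8. shoelace: 319.3953

Area of P4's cell: 319.3953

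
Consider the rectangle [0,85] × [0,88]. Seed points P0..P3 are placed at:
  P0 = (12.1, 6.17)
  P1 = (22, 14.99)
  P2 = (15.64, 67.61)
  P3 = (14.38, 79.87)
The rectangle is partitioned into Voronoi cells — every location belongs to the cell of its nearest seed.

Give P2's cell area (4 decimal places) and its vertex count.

Area of P2's cell: 2754.2648 (4 vertices)

1. box [0,85]×[0,88]: [(0, 0) (85, 0) (85, 88) (0, 88)]
2. ⊥bis P2·P0 via (13.87,36.89): [(0, 37.6892) (85, 32.7917) (85, 88) (0, 88)]  |A|=4484.5643
3. ⊥bis P2·P1 via (18.82,41.3): [(0, 39.0253) (85, 49.299) (85, 88) (0, 88)]  |A|=3726.2197
4. ⊥bis P2·P3 via (15.01,73.74): [(0, 72.1974) (0, 39.0253) (85, 49.299) (85, 80.9331)]  |A|=2754.2648
5. canonical 4-gon: [(0, 72.1974) (0, 39.0253) (85, 49.299) (85, 80.9331)]
6. shoelace: 2754.2648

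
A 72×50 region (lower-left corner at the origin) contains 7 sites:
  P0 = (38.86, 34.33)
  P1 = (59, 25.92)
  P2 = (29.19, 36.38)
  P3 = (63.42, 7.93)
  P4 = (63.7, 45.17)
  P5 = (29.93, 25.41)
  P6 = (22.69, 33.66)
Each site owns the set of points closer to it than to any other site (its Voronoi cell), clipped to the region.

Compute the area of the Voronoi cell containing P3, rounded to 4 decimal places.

Area of P3's cell: 486.2042

1. box [0,72]×[0,50]: [(0, 0) (72, 0) (72, 50) (0, 50)]
2. ⊥bis P3·P0 via (51.14,21.13): [(28.427, 0) (72, 0) (72, 40.5361)]  |A|=883.1408
3. ⊥bis P3·P1 via (61.21,16.925): [(41.3839, 12.0539) (28.427, 0) (72, 0) (72, 19.576)]  |A|=562.2827
4. ⊥bis P3·P2 via (46.305,22.155): [(41.3839, 12.0539) (28.427, 0) (72, 0) (72, 19.576)]  |A|=562.2827
5. ⊥bis P3·P4 via (63.56,26.55): [(41.3839, 12.0539) (28.427, 0) (72, 0) (72, 19.576)]  |A|=562.2827
6. ⊥bis P3·P5 via (46.675,16.67): [(44.6895, 12.8661) (37.9741, 0) (72, 0) (72, 19.576)]  |A|=486.2042
7. ⊥bis P3·P6 via (43.055,20.795): [(44.6895, 12.8661) (37.9741, 0) (72, 0) (72, 19.576)]  |A|=486.2042
8. canonical 4-gon: [(44.6895, 12.8661) (37.9741, 0) (72, 0) (72, 19.576)]
9. shoelace: 486.2042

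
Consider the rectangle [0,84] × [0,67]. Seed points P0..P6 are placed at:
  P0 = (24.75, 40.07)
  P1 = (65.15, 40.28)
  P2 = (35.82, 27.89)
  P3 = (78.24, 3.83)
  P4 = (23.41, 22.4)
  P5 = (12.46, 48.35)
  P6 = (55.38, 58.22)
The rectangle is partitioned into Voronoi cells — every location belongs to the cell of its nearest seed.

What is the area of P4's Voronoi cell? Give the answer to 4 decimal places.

Area of P4's cell: 1050.6172

1. box [0,84]×[0,67]: [(0, 0) (84, 0) (84, 67) (0, 67)]
2. ⊥bis P4·P0 via (24.08,31.235): [(0, 33.0611) (0, 0) (84, 0) (84, 26.691)]  |A|=2509.5875
3. ⊥bis P4·P1 via (44.28,31.34): [(45.0047, 29.6482) (0, 33.0611) (0, 0) (57.705, 0)]  |A|=1599.3768
4. ⊥bis P4·P2 via (29.615,25.145): [(27.0195, 31.0121) (0, 33.0611) (0, 0) (40.7388, 0)]  |A|=1078.3442
5. ⊥bis P4·P3 via (50.825,13.115): [(27.0195, 31.0121) (0, 33.0611) (0, 0) (40.7388, 0)]  |A|=1078.3442
6. ⊥bis P4·P5 via (17.935,35.375): [(27.0195, 31.0121) (10.5545, 32.2607) (0, 27.8071) (0, 0) (40.7388, 0)]  |A|=1050.6172
7. ⊥bis P4·P6 via (39.395,40.31): [(27.0195, 31.0121) (10.5545, 32.2607) (0, 27.8071) (0, 0) (40.7388, 0)]  |A|=1050.6172
8. canonical 5-gon: [(27.0195, 31.0121) (10.5545, 32.2607) (0, 27.8071) (0, 0) (40.7388, 0)]
9. shoelace: 1050.6172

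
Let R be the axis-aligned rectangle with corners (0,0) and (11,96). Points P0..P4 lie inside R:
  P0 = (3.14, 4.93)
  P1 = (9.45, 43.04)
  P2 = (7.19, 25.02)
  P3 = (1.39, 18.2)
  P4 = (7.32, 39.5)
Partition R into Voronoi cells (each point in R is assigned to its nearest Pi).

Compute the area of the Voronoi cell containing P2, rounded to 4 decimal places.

Area of P2's cell: 128.6427

1. box [0,11]×[0,96]: [(0, 0) (11, 0) (11, 96) (0, 96)]
2. ⊥bis P2·P0 via (5.165,14.975): [(0, 16.0162) (11, 13.7987) (11, 96) (0, 96)]  |A|=892.0179
3. ⊥bis P2·P1 via (8.32,34.03): [(0, 35.0735) (0, 16.0162) (11, 13.7987) (11, 33.6939)]  |A|=214.2383
4. ⊥bis P2·P3 via (4.29,21.61): [(0, 35.0735) (0, 25.2584) (11, 15.9035) (11, 33.6939)]  |A|=151.8298
5. ⊥bis P2·P4 via (7.255,32.26): [(0, 32.3251) (0, 25.2584) (11, 15.9035) (11, 32.2264)]  |A|=128.6427
6. canonical 4-gon: [(0, 32.3251) (0, 25.2584) (11, 15.9035) (11, 32.2264)]
7. shoelace: 128.6427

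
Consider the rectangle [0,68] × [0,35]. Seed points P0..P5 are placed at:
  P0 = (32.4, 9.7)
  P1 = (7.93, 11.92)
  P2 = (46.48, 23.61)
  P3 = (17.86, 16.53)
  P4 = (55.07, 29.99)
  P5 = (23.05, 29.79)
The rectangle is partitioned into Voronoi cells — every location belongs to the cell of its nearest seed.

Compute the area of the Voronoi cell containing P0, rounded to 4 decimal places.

Area of P0's cell: 456.7487

1. box [0,68]×[0,35]: [(0, 0) (68, 0) (68, 35) (0, 35)]
2. ⊥bis P0·P1 via (20.165,10.81): [(19.1843, 0) (68, 0) (68, 35) (22.3596, 35)]  |A|=1652.9821
3. ⊥bis P0·P2 via (39.44,16.655): [(22.2719, 34.033) (19.1843, 0) (55.8939, 0)]  |A|=624.6686
4. ⊥bis P0·P3 via (25.13,13.115): [(30.8685, 25.3313) (19.2357, 0.567) (19.1843, 0) (55.8939, 0)]  |A|=467.6121
5. ⊥bis P0·P4 via (43.735,19.845): [(30.8685, 25.3313) (19.2357, 0.567) (19.1843, 0) (55.8939, 0)]  |A|=467.6121
6. ⊥bis P0·P5 via (27.725,19.745): [(33.659, 22.5067) (28.3897, 20.0543) (19.2357, 0.567) (19.1843, 0) (55.8939, 0)]  |A|=456.7487
7. canonical 5-gon: [(33.659, 22.5067) (28.3897, 20.0543) (19.2357, 0.567) (19.1843, 0) (55.8939, 0)]
8. shoelace: 456.7487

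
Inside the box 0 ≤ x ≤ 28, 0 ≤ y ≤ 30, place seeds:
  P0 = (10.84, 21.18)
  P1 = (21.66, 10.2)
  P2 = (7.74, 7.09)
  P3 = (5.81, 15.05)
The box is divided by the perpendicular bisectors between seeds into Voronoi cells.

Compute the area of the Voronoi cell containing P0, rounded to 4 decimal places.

1. box [0,28]×[0,30]: [(0, 0) (28, 0) (28, 30) (0, 30)]
2. ⊥bis P0·P1 via (16.25,15.69): [(0, 0) (0.328, 0) (28, 27.2688) (28, 30) (0, 30)]  |A|=462.709
3. ⊥bis P0·P2 via (9.29,14.135): [(0, 16.1789) (13.6897, 13.167) (28, 27.2688) (28, 30) (0, 30)]  |A|=349.8073
4. ⊥bis P0·P3 via (8.325,18.115): [(0, 24.9461) (13.992, 13.4649) (28, 27.2688) (28, 30) (0, 30)]  |A|=285.9777
5. canonical 5-gon: [(0, 24.9461) (13.992, 13.4649) (28, 27.2688) (28, 30) (0, 30)]
6. shoelace: 285.9777

Area of P0's cell: 285.9777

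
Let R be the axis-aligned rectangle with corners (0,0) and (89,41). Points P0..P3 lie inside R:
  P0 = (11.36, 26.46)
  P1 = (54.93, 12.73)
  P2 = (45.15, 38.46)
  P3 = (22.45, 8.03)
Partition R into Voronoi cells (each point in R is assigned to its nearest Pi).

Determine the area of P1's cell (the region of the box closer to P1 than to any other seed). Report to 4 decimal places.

1. box [0,89]×[0,41]: [(0, 0) (89, 0) (89, 41) (0, 41)]
2. ⊥bis P1·P0 via (33.145,19.595): [(26.9701, 0) (89, 0) (89, 41) (39.8903, 41)]  |A|=2278.3623
3. ⊥bis P1·P2 via (50.04,25.595): [(32.994, 19.1158) (26.9701, 0) (89, 0) (89, 40.4037)]  |A|=1724.3012
4. ⊥bis P1·P3 via (38.69,10.38): [(37.1948, 20.7125) (40.192, 0) (89, 0) (89, 40.4037)]  |A|=1552.0296
5. canonical 4-gon: [(37.1948, 20.7125) (40.192, 0) (89, 0) (89, 40.4037)]
6. shoelace: 1552.0296

Area of P1's cell: 1552.0296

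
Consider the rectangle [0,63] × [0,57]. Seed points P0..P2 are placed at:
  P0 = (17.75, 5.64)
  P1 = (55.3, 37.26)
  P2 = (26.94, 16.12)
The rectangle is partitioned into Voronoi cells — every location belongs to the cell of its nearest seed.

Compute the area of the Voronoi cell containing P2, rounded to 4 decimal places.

1. box [0,63]×[0,57]: [(0, 0) (63, 0) (63, 57) (0, 57)]
2. ⊥bis P2·P0 via (22.345,10.88): [(0, 30.4745) (34.7522, 0) (63, 0) (63, 57) (0, 57)]  |A|=3061.4713
3. ⊥bis P2·P1 via (41.12,26.69): [(0, 30.4745) (34.7522, 0) (61.0152, 0) (18.5264, 57) (0, 57)]  |A|=1737.4068
4. canonical 5-gon: [(0, 30.4745) (34.7522, 0) (61.0152, 0) (18.5264, 57) (0, 57)]
5. shoelace: 1737.4068

Area of P2's cell: 1737.4068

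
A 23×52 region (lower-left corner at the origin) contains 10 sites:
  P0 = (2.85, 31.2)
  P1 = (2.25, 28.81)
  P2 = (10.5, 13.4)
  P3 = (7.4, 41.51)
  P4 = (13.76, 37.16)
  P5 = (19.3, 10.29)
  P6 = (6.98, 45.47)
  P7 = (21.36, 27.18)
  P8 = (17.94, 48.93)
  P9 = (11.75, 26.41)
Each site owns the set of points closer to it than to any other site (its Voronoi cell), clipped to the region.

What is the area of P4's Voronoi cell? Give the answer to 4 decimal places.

1. box [0,23]×[0,52]: [(0, 0) (23, 0) (23, 52) (0, 52)]
2. ⊥bis P4·P0 via (8.305,34.18): [(0, 49.3826) (23, 7.2803) (23, 52) (0, 52)]  |A|=544.377
3. ⊥bis P4·P1 via (8.005,32.985): [(0, 49.3826) (11.863, 27.667) (23, 12.3152) (23, 52) (0, 52)]  |A|=516.3396
4. ⊥bis P4·P2 via (12.13,25.28): [(0, 49.3826) (11.863, 27.667) (13.7565, 25.0568) (23, 23.7886) (23, 52) (0, 52)]  |A|=463.3129
5. ⊥bis P4·P3 via (10.58,39.335): [(7.7496, 35.1967) (11.863, 27.667) (13.7565, 25.0568) (23, 23.7886) (23, 52) (19.2424, 52)]  |A|=291.5036
6. ⊥bis P4·P5 via (16.53,23.725): [(7.7496, 35.1967) (11.863, 27.667) (13.7565, 25.0568) (19.3004, 24.2962) (23, 25.059) (23, 52) (19.2424, 52)]  |A|=289.1536
7. ⊥bis P4·P6 via (10.37,41.315): [(13.9093, 44.2027) (7.7496, 35.1967) (11.863, 27.667) (13.7565, 25.0568) (19.3004, 24.2962) (23, 25.059) (23, 51.6196)]  |A|=272.7749
8. ⊥bis P4·P7 via (17.56,32.17): [(13.9093, 44.2027) (7.7496, 35.1967) (11.7995, 27.7832) (23, 36.3127) (23, 51.6196)]  |A|=193.5998
9. ⊥bis P4·P8 via (15.85,43.045): [(13.6515, 43.8258) (7.7496, 35.1967) (11.7995, 27.7832) (23, 36.3127) (23, 40.5057)]  |A|=140.8938
10. ⊥bis P4·P9 via (12.755,31.785): [(13.6515, 43.8258) (7.7496, 35.1967) (9.256, 32.4392) (16.2069, 31.1396) (23, 36.3127) (23, 40.5057)]  |A|=126.3648
11. canonical 6-gon: [(13.6515, 43.8258) (7.7496, 35.1967) (9.256, 32.4392) (16.2069, 31.1396) (23, 36.3127) (23, 40.5057)]
12. shoelace: 126.3648

Area of P4's cell: 126.3648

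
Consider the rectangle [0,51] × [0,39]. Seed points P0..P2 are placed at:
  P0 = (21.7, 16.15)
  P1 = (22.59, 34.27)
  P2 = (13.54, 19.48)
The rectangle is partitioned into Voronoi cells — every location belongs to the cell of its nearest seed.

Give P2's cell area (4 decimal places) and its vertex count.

1. box [0,51]×[0,39]: [(0, 0) (51, 0) (51, 39) (0, 39)]
2. ⊥bis P2·P0 via (17.62,17.815): [(0, 0) (10.3499, 0) (26.2653, 39) (0, 39)]  |A|=713.9975
3. ⊥bis P2·P1 via (18.065,26.875): [(0, 37.929) (0, 0) (10.3499, 0) (20.6674, 25.2826)]  |A|=522.7833
4. canonical 4-gon: [(0, 37.929) (0, 0) (10.3499, 0) (20.6674, 25.2826)]
5. shoelace: 522.7833

Area of P2's cell: 522.7833 (4 vertices)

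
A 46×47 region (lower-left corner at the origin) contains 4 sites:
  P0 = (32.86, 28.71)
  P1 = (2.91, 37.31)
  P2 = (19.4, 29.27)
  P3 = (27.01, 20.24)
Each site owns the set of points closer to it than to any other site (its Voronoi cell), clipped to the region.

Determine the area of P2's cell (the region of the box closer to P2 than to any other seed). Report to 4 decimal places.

1. box [0,46]×[0,47]: [(0, 0) (46, 0) (46, 47) (0, 47)]
2. ⊥bis P2·P0 via (26.13,28.99): [(0, 0) (24.9239, 0) (26.8793, 47) (0, 47)]  |A|=1217.3747
3. ⊥bis P2·P1 via (11.155,33.29): [(0, 10.4112) (0, 0) (24.9239, 0) (26.8793, 47) (17.8396, 47)]  |A|=891.0102
4. ⊥bis P2·P3 via (23.205,24.755): [(0, 10.4112) (0, 5.1991) (26.0537, 27.1557) (26.8793, 47) (17.8396, 47)]  |A|=484.8698
5. canonical 5-gon: [(0, 10.4112) (0, 5.1991) (26.0537, 27.1557) (26.8793, 47) (17.8396, 47)]
6. shoelace: 484.8698

Area of P2's cell: 484.8698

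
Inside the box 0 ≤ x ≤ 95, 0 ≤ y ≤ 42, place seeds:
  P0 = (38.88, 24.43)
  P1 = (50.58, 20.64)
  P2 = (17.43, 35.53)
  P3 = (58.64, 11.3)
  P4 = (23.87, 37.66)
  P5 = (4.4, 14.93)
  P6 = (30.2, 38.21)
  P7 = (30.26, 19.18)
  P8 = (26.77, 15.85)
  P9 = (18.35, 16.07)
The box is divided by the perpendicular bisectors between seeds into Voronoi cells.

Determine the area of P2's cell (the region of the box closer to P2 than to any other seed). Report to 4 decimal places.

Area of P2's cell: 316.4928

1. box [0,95]×[0,42]: [(0, 0) (95, 0) (95, 42) (0, 42)]
2. ⊥bis P2·P0 via (28.155,29.98): [(0, 0) (12.6409, 0) (34.3751, 42) (0, 42)]  |A|=987.3363
3. ⊥bis P2·P1 via (34.005,28.085): [(0, 0) (12.6409, 0) (34.3751, 42) (0, 42)]  |A|=987.3363
4. ⊥bis P2·P3 via (38.035,23.415): [(0, 0) (12.6409, 0) (34.3751, 42) (0, 42)]  |A|=987.3363
5. ⊥bis P2·P4 via (20.65,36.595): [(0, 0) (12.6409, 0) (24.9112, 23.7115) (18.8623, 42) (0, 42)]  |A|=845.4832
6. ⊥bis P2·P5 via (10.915,25.23): [(0, 32.134) (22.0517, 18.1858) (24.9112, 23.7115) (18.8623, 42) (0, 42)]  |A|=376.2366
7. ⊥bis P2·P6 via (23.815,36.87): [(0, 32.134) (22.0517, 18.1858) (24.9112, 23.7115) (18.8623, 42) (0, 42)]  |A|=376.2366
8. ⊥bis P2·P7 via (23.845,27.355): [(0, 32.134) (16.5748, 21.65) (23.7347, 27.2685) (18.8623, 42) (0, 42)]  |A|=340.1132
9. ⊥bis P2·P8 via (22.1,25.69): [(0, 32.134) (15.2942, 22.46) (21.1465, 25.2375) (23.7347, 27.2685) (18.8623, 42) (0, 42)]  |A|=335.9646
10. ⊥bis P2·P9 via (17.89,25.8): [(0, 32.134) (10.5616, 25.4535) (22.1181, 25.9999) (23.7347, 27.2685) (18.8623, 42) (0, 42)]  |A|=316.4928
11. canonical 6-gon: [(0, 32.134) (10.5616, 25.4535) (22.1181, 25.9999) (23.7347, 27.2685) (18.8623, 42) (0, 42)]
12. shoelace: 316.4928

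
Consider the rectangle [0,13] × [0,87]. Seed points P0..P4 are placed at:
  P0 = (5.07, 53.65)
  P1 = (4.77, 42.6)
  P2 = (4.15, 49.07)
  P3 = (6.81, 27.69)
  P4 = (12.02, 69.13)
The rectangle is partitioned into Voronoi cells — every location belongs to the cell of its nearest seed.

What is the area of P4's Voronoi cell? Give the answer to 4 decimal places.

Area of P4's cell: 320.9942

1. box [0,13]×[0,87]: [(0, 0) (13, 0) (13, 87) (0, 87)]
2. ⊥bis P4·P0 via (8.545,61.39): [(0, 65.2264) (13, 59.3899) (13, 87) (0, 87)]  |A|=320.9942
3. ⊥bis P4·P1 via (8.395,55.865): [(0, 65.2264) (13, 59.3899) (13, 87) (0, 87)]  |A|=320.9942
4. ⊥bis P4·P2 via (8.085,59.1): [(0, 65.2264) (13, 59.3899) (13, 87) (0, 87)]  |A|=320.9942
5. ⊥bis P4·P3 via (9.415,48.41): [(0, 65.2264) (13, 59.3899) (13, 87) (0, 87)]  |A|=320.9942
6. canonical 4-gon: [(0, 65.2264) (13, 59.3899) (13, 87) (0, 87)]
7. shoelace: 320.9942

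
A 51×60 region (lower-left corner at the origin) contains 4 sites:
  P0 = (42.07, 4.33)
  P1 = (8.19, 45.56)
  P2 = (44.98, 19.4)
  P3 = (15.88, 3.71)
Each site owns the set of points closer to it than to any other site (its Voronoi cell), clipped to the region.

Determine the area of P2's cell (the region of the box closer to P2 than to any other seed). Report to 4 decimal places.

1. box [0,51]×[0,60]: [(0, 0) (51, 0) (51, 60) (0, 60)]
2. ⊥bis P2·P0 via (43.525,11.865): [(0, 20.2696) (51, 10.4216) (51, 60) (0, 60)]  |A|=2277.374
3. ⊥bis P2·P1 via (26.585,32.48): [(15.7413, 17.23) (51, 10.4216) (51, 60) (46.1534, 60)]  |A|=977.6789
4. ⊥bis P2·P3 via (30.43,11.555): [(22.3551, 26.5313) (28.7216, 14.7235) (51, 10.4216) (51, 60) (46.1534, 60)]  |A|=909.023
5. canonical 5-gon: [(22.3551, 26.5313) (28.7216, 14.7235) (51, 10.4216) (51, 60) (46.1534, 60)]
6. shoelace: 909.023

Area of P2's cell: 909.0230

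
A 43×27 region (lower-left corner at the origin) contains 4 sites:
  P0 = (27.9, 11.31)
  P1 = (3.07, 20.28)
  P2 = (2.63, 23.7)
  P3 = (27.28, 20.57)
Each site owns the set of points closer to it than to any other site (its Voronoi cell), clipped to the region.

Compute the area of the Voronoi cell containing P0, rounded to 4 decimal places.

1. box [0,43]×[0,27]: [(0, 0) (43, 0) (43, 27) (0, 27)]
2. ⊥bis P0·P1 via (15.485,15.795): [(9.779, 0) (43, 0) (43, 27) (19.5329, 27)]  |A|=765.2903
3. ⊥bis P0·P2 via (15.265,17.505): [(18.4479, 23.9968) (9.779, 0) (43, 0) (43, 27) (19.9204, 27)]  |A|=764.7083
4. ⊥bis P0·P3 via (27.59,15.94): [(15.2386, 15.113) (9.779, 0) (43, 0) (43, 16.9718)]  |A|=486.615
5. canonical 4-gon: [(15.2386, 15.113) (9.779, 0) (43, 0) (43, 16.9718)]
6. shoelace: 486.615

Area of P0's cell: 486.6150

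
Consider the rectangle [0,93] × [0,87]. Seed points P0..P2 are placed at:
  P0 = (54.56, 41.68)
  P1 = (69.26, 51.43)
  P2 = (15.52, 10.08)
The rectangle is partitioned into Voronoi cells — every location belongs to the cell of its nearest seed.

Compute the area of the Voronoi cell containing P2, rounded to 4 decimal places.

Area of P2's cell: 1936.3412

1. box [0,93]×[0,87]: [(0, 0) (93, 0) (93, 87) (0, 87)]
2. ⊥bis P2·P0 via (35.04,25.88): [(0, 69.1699) (0, 0) (55.988, 0)]  |A|=1936.3412
3. ⊥bis P2·P1 via (42.39,30.755): [(0, 69.1699) (0, 0) (55.988, 0)]  |A|=1936.3412
4. canonical 3-gon: [(0, 69.1699) (0, 0) (55.988, 0)]
5. shoelace: 1936.3412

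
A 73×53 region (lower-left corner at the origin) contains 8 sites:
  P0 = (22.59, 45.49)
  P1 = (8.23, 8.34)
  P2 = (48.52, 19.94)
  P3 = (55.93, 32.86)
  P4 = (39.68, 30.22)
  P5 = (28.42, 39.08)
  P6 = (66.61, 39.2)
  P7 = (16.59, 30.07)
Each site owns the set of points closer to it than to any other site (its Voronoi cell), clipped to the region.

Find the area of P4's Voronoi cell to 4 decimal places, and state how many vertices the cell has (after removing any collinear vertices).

1. box [0,73]×[0,53]: [(0, 0) (73, 0) (73, 53) (0, 53)]
2. ⊥bis P4·P0 via (31.135,37.855): [(0, 3.0091) (0, 0) (73, 0) (73, 53) (44.6671, 53)]  |A|=2752.5245
3. ⊥bis P4·P1 via (23.955,19.28): [(19.8326, 25.2055) (37.3682, 0) (73, 0) (73, 53) (44.6671, 53)]  |A|=2251.7433
4. ⊥bis P4·P2 via (44.1,25.08): [(19.8326, 25.2055) (28.9709, 12.0702) (73, 49.9318) (73, 53) (44.6671, 53)]  |A|=937.4781
5. ⊥bis P4·P3 via (47.805,31.54): [(44.3722, 52.6699) (19.8326, 25.2055) (28.9709, 12.0702) (48.2717, 28.6673)]  |A|=550.6516
6. ⊥bis P4·P5 via (34.05,34.65): [(45.0322, 48.6071) (23.017, 20.6283) (28.9709, 12.0702) (48.2717, 28.6673)]  |A|=396.807
7. ⊥bis P4·P6 via (53.145,34.71): [(45.0322, 48.6071) (23.017, 20.6283) (28.9709, 12.0702) (48.2717, 28.6673)]  |A|=396.807
8. ⊥bis P4·P7 via (28.135,30.145): [(45.0322, 48.6071) (28.1544, 27.1574) (28.2456, 13.1127) (28.9709, 12.0702) (48.2717, 28.6673)]  |A|=360.4321
9. canonical 5-gon: [(45.0322, 48.6071) (28.1544, 27.1574) (28.2456, 13.1127) (28.9709, 12.0702) (48.2717, 28.6673)]
10. shoelace: 360.4321

Area of P4's cell: 360.4321 (5 vertices)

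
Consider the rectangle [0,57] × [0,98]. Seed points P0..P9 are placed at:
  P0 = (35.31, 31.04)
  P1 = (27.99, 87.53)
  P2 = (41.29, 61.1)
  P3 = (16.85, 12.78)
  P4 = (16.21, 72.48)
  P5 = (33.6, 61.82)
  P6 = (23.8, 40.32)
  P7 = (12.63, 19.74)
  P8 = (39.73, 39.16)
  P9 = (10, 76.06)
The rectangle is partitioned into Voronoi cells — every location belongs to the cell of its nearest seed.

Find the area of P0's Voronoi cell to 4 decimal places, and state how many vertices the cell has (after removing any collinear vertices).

Area of P0's cell: 768.2104 (6 vertices)

1. box [0,57]×[0,98]: [(0, 0) (57, 0) (57, 98) (0, 98)]
2. ⊥bis P0·P1 via (31.65,59.285): [(0, 55.1838) (0, 0) (57, 0) (57, 62.5699)]  |A|=3355.9788
3. ⊥bis P0·P2 via (38.3,46.07): [(0, 53.6892) (0, 0) (57, 0) (57, 42.3499)]  |A|=2737.1153
4. ⊥bis P0·P3 via (26.08,21.91): [(0, 53.6892) (0, 48.2757) (47.7526, 0) (57, 0) (57, 42.3499)]  |A|=1584.4709
5. ⊥bis P0·P4 via (25.76,51.76): [(20.9174, 49.528) (5.6993, 42.5139) (47.7526, 0) (57, 0) (57, 42.3499)]  |A|=1464.0225
6. ⊥bis P0·P5 via (34.455,46.43): [(36.046, 46.5184) (11.4192, 45.1502) (5.6993, 42.5139) (47.7526, 0) (57, 0) (57, 42.3499)]  |A|=1416.6147
7. ⊥bis P0·P6 via (29.555,35.68): [(37.9829, 46.1331) (21.8779, 26.1581) (47.7526, 0) (57, 0) (57, 42.3499)]  |A|=1085.0529
8. ⊥bis P0·P7 via (23.97,25.39): [(37.9829, 46.1331) (22.9344, 27.4685) (25.3221, 22.6762) (47.7526, 0) (57, 0) (57, 42.3499)]  |A|=1080.9569
9. ⊥bis P0·P8 via (37.52,35.1): [(31.6594, 38.2901) (22.9344, 27.4685) (25.3221, 22.6762) (47.7526, 0) (57, 0) (57, 24.4964)]  |A|=768.2104
10. ⊥bis P0·P9 via (22.655,53.55): [(31.6594, 38.2901) (22.9344, 27.4685) (25.3221, 22.6762) (47.7526, 0) (57, 0) (57, 24.4964)]  |A|=768.2104
11. canonical 6-gon: [(31.6594, 38.2901) (22.9344, 27.4685) (25.3221, 22.6762) (47.7526, 0) (57, 0) (57, 24.4964)]
12. shoelace: 768.2104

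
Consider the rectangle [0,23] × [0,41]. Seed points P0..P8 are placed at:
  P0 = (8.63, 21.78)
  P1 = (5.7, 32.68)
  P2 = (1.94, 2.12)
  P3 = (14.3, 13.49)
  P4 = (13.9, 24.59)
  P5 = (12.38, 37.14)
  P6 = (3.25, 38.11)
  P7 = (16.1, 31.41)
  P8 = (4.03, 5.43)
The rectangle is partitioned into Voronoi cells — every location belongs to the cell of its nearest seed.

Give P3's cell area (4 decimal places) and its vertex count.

Area of P3's cell: 234.3677 (5 vertices)

1. box [0,23]×[0,41]: [(0, 0) (23, 0) (23, 41) (0, 41)]
2. ⊥bis P3·P0 via (11.465,17.635): [(0, 9.7934) (0, 0) (23, 0) (23, 25.5244)]  |A|=406.1556
3. ⊥bis P3·P1 via (10,23.085): [(0, 9.7934) (0, 0) (23, 0) (23, 25.5244)]  |A|=406.1556
4. ⊥bis P3·P2 via (8.12,7.805): [(3.8614, 12.4344) (15.2998, 0) (23, 0) (23, 25.5244)]  |A|=292.1251
5. ⊥bis P3·P4 via (14.1,19.04): [(13.4869, 19.0179) (3.8614, 12.4344) (15.2998, 0) (23, 0) (23, 19.3607)]  |A|=262.8071
6. ⊥bis P3·P5 via (13.34,25.315): [(13.4869, 19.0179) (3.8614, 12.4344) (15.2998, 0) (23, 0) (23, 19.3607)]  |A|=262.8071
7. ⊥bis P3·P6 via (8.775,25.8): [(13.4869, 19.0179) (3.8614, 12.4344) (15.2998, 0) (23, 0) (23, 19.3607)]  |A|=262.8071
8. ⊥bis P3·P7 via (15.2,22.45): [(13.4869, 19.0179) (3.8614, 12.4344) (15.2998, 0) (23, 0) (23, 19.3607)]  |A|=262.8071
9. ⊥bis P3·P8 via (9.165,9.46): [(13.4869, 19.0179) (5.7935, 13.7559) (16.5893, 0) (23, 0) (23, 19.3607)]  |A|=234.3677
10. canonical 5-gon: [(13.4869, 19.0179) (5.7935, 13.7559) (16.5893, 0) (23, 0) (23, 19.3607)]
11. shoelace: 234.3677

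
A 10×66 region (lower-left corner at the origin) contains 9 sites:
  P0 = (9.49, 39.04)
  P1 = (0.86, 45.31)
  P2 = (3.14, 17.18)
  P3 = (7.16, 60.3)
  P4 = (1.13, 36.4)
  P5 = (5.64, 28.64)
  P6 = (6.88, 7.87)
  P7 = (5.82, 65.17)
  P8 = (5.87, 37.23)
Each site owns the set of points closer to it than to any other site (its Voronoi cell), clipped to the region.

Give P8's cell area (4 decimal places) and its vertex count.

Area of P8's cell: 41.3624 (5 vertices)

1. box [0,10]×[0,66]: [(0, 0) (10, 0) (10, 66) (0, 66)]
2. ⊥bis P8·P0 via (7.68,38.135): [(0, 53.495) (0, 0) (10, 0) (10, 33.495)]  |A|=434.95
3. ⊥bis P8·P1 via (3.365,41.27): [(5.4623, 42.5704) (0, 39.1835) (0, 0) (10, 0) (10, 33.495)]  |A|=395.8633
4. ⊥bis P8·P2 via (4.505,27.205): [(5.4623, 42.5704) (0, 39.1835) (0, 27.8184) (10, 26.4568) (10, 33.495)]  |A|=124.4873
5. ⊥bis P8·P3 via (6.515,48.765): [(5.4623, 42.5704) (0, 39.1835) (0, 27.8184) (10, 26.4568) (10, 33.495)]  |A|=124.4873
6. ⊥bis P8·P4 via (3.5,36.815): [(5.4623, 42.5704) (2.7831, 40.9092) (5.1993, 27.1105) (10, 26.4568) (10, 33.495)]  |A|=73.6555
7. ⊥bis P8·P5 via (5.755,32.935): [(5.4623, 42.5704) (2.7831, 40.9092) (4.172, 32.9774) (10, 32.8213) (10, 33.495)]  |A|=41.3624
8. ⊥bis P8·P6 via (6.375,22.55): [(5.4623, 42.5704) (2.7831, 40.9092) (4.172, 32.9774) (10, 32.8213) (10, 33.495)]  |A|=41.3624
9. ⊥bis P8·P7 via (5.845,51.2): [(5.4623, 42.5704) (2.7831, 40.9092) (4.172, 32.9774) (10, 32.8213) (10, 33.495)]  |A|=41.3624
10. canonical 5-gon: [(5.4623, 42.5704) (2.7831, 40.9092) (4.172, 32.9774) (10, 32.8213) (10, 33.495)]
11. shoelace: 41.3624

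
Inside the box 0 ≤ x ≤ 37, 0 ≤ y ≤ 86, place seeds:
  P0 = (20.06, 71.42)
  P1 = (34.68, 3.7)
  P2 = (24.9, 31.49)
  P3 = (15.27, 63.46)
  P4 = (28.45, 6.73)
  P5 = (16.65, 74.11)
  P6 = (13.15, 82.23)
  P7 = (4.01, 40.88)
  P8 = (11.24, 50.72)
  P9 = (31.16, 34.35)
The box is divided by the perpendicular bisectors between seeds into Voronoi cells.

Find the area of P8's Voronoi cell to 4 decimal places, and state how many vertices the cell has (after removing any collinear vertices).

Area of P8's cell: 330.6848 (5 vertices)

1. box [0,37]×[0,86]: [(0, 0) (37, 0) (37, 86) (0, 86)]
2. ⊥bis P8·P0 via (15.65,61.07): [(0, 67.7383) (0, 0) (37, 0) (37, 51.973)]  |A|=2214.6591
3. ⊥bis P8·P1 via (22.96,27.21): [(0, 67.7383) (0, 15.7642) (37, 34.2091) (37, 51.973)]  |A|=1290.1535
4. ⊥bis P8·P2 via (18.07,41.105): [(34.7308, 52.9399) (0, 67.7383) (0, 28.269)]  |A|=685.3985
5. ⊥bis P8·P3 via (13.255,57.09): [(32.1561, 51.1111) (0, 61.2829) (0, 28.269)]  |A|=530.7999
6. ⊥bis P8·P4 via (19.845,28.725): [(32.1561, 51.1111) (0, 61.2829) (0, 28.269)]  |A|=530.7999
7. ⊥bis P8·P5 via (13.945,62.415): [(32.1561, 51.1111) (0, 61.2829) (0, 28.269)]  |A|=530.7999
8. ⊥bis P8·P6 via (12.195,66.475): [(32.1561, 51.1111) (0, 61.2829) (0, 28.269)]  |A|=530.7999
9. ⊥bis P8·P7 via (7.625,45.8): [(16.0082, 39.6404) (32.1561, 51.1111) (0, 61.2829) (0, 51.4025)]  |A|=345.637
10. ⊥bis P8·P9 via (21.2,42.535): [(16.0082, 39.6404) (22.7664, 44.4411) (29.0541, 52.0923) (0, 61.2829) (0, 51.4025)]  |A|=330.6848
11. canonical 5-gon: [(16.0082, 39.6404) (22.7664, 44.4411) (29.0541, 52.0923) (0, 61.2829) (0, 51.4025)]
12. shoelace: 330.6848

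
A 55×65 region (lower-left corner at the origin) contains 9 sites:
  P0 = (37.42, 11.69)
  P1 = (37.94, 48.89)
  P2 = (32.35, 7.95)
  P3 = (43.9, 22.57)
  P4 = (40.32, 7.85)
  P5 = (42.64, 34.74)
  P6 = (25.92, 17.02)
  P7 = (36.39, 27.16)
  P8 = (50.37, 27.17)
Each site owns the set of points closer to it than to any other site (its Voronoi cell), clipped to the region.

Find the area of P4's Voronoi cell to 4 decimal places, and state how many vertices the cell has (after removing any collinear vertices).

Area of P4's cell: 229.7164 (5 vertices)

1. box [0,55]×[0,65]: [(0, 0) (55, 0) (55, 65) (0, 65)]
2. ⊥bis P4·P0 via (38.87,9.77): [(25.9332, 0) (55, 0) (55, 21.9515)]  |A|=319.0304
3. ⊥bis P4·P1 via (39.13,28.37): [(25.9332, 0) (55, 0) (55, 21.9515)]  |A|=319.0304
4. ⊥bis P4·P2 via (36.335,7.9): [(36.3344, 7.8551) (36.2359, 0) (55, 0) (55, 21.9515)]  |A|=278.5659
5. ⊥bis P4·P3 via (42.11,15.21): [(45.1079, 14.4809) (36.3344, 7.8551) (36.2359, 0) (55, 0) (55, 12.0751)]  |A|=229.7164
6. ⊥bis P4·P5 via (41.48,21.295): [(45.1079, 14.4809) (36.3344, 7.8551) (36.2359, 0) (55, 0) (55, 12.0751)]  |A|=229.7164
7. ⊥bis P4·P6 via (33.12,12.435): [(45.1079, 14.4809) (36.3344, 7.8551) (36.2359, 0) (55, 0) (55, 12.0751)]  |A|=229.7164
8. ⊥bis P4·P7 via (38.355,17.505): [(45.1079, 14.4809) (36.3344, 7.8551) (36.2359, 0) (55, 0) (55, 12.0751)]  |A|=229.7164
9. ⊥bis P4·P8 via (45.345,17.51): [(45.1079, 14.4809) (36.3344, 7.8551) (36.2359, 0) (55, 0) (55, 12.0751)]  |A|=229.7164
10. canonical 5-gon: [(45.1079, 14.4809) (36.3344, 7.8551) (36.2359, 0) (55, 0) (55, 12.0751)]
11. shoelace: 229.7164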